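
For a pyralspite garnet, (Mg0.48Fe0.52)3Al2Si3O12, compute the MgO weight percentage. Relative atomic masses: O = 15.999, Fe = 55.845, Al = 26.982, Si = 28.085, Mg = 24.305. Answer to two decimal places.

12.83 wt%

M((Mg0.48Fe0.52)3Al2Si3O12) = 452.324 g/mol; M(MgO) = 40.304 g/mol.
Moles MgO per formula unit = 1.44 Mg ÷ 1 = 1.4400.
MgO fraction = (1.4400 × 40.304) / 452.324 = 58.038/452.324 = 0.1283.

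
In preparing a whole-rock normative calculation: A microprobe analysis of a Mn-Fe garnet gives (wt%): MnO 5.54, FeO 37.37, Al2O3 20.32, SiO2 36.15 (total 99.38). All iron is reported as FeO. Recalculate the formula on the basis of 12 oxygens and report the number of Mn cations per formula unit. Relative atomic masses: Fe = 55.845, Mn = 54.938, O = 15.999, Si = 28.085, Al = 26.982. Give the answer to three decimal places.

MnO: 5.54/70.937 = 0.07810 mol → 0.07810 mol Mn, 0.07810 mol O.
FeO: 37.37/71.844 = 0.52015 mol → 0.52015 mol Fe, 0.52015 mol O.
Al2O3: 20.32/101.961 = 0.19929 mol → 0.39858 mol Al, 0.59787 mol O.
SiO2: 36.15/60.083 = 0.60167 mol → 0.60167 mol Si, 1.20334 mol O.
Total oxygen = 2.39946 mol. Normalization factor = 12/2.39946 = 5.00113.
Mn per 12 O = 0.07810 × 5.00113 = 0.391.

0.391 Mn apfu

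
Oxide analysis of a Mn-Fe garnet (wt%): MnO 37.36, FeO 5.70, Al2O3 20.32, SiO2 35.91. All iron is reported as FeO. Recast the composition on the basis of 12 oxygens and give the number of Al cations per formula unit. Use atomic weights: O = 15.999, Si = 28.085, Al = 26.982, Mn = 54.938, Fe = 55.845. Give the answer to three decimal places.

MnO: 37.36/70.937 = 0.52666 mol → 0.52666 mol Mn, 0.52666 mol O.
FeO: 5.70/71.844 = 0.07934 mol → 0.07934 mol Fe, 0.07934 mol O.
Al2O3: 20.32/101.961 = 0.19929 mol → 0.39858 mol Al, 0.59787 mol O.
SiO2: 35.91/60.083 = 0.59767 mol → 0.59767 mol Si, 1.19534 mol O.
Total oxygen = 2.39921 mol. Normalization factor = 12/2.39921 = 5.00165.
Al per 12 O = 0.39858 × 5.00165 = 1.994.

1.994 Al apfu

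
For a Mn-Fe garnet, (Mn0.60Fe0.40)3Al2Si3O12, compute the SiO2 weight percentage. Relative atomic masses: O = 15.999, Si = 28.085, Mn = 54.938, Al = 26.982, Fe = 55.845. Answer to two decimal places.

Formula mass = 496.109 g/mol.
3 Si → 3.0000 mol SiO2 per formula unit; M(SiO2) = 60.083, so SiO2 mass = 180.249 g.
180.249/496.109 × 100 = 36.33 wt%.

36.33 wt%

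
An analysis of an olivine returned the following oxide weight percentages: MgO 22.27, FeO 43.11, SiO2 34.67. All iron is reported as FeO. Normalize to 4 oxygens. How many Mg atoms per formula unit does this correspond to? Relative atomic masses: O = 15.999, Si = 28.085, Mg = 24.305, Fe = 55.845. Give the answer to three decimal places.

MgO (M=40.304): mol = 0.55255; Mg = 0.55255, O = 0.55255.
FeO (M=71.844): mol = 0.60005; Fe = 0.60005, O = 0.60005.
SiO2 (M=60.083): mol = 0.57704; Si = 0.57704, O = 1.15408.
ΣO = 2.30668; factor = 4/ΣO = 1.73409.
Mg apfu = 0.55255 × 1.73409 = 0.958.

0.958 Mg apfu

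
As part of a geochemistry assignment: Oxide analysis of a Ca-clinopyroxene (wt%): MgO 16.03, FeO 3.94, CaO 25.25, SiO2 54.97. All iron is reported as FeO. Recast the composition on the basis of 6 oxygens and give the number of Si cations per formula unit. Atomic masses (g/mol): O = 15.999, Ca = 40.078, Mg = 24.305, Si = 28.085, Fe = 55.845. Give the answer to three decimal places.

MgO: 16.03/40.304 = 0.39773 mol → 0.39773 mol Mg, 0.39773 mol O.
FeO: 3.94/71.844 = 0.05484 mol → 0.05484 mol Fe, 0.05484 mol O.
CaO: 25.25/56.077 = 0.45027 mol → 0.45027 mol Ca, 0.45027 mol O.
SiO2: 54.97/60.083 = 0.91490 mol → 0.91490 mol Si, 1.82980 mol O.
Total oxygen = 2.73264 mol. Normalization factor = 6/2.73264 = 2.19568.
Si per 6 O = 0.91490 × 2.19568 = 2.009.

2.009 Si apfu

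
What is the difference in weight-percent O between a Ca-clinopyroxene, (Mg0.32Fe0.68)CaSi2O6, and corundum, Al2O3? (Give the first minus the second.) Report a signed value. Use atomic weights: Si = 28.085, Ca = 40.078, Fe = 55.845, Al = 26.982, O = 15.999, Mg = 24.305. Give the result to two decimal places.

-6.74 percentage points

O in (Mg0.32Fe0.68)CaSi2O6: molar mass 237.994 g/mol; 6×15.999 = 95.994 g → 40.33 wt%.
O in Al2O3: molar mass 101.961 g/mol; 3×15.999 = 47.997 g → 47.07 wt%.
Difference = 40.33 − 47.07 = -6.74 percentage points.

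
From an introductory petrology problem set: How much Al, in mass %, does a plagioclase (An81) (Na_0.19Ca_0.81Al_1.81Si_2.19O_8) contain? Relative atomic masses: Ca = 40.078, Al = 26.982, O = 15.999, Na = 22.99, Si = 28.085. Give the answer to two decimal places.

M(Na_0.19Ca_0.81Al_1.81Si_2.19O_8) = 275.167 g/mol.
Al contributes 1.81 × 26.982 = 48.837 g per mole.
48.837/275.167 = 0.1775 → 17.75%.

17.75 mass %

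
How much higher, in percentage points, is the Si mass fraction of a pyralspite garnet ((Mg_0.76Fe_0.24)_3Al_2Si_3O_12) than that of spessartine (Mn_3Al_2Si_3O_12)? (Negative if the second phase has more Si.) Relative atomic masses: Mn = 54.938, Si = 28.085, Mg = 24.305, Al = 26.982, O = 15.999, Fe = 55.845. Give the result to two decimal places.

Si in (Mg_0.76Fe_0.24)_3Al_2Si_3O_12: molar mass 425.831 g/mol; 3×28.085 = 84.255 g → 19.79 wt%.
Si in Mn_3Al_2Si_3O_12: molar mass 495.021 g/mol; 3×28.085 = 84.255 g → 17.02 wt%.
Difference = 19.79 − 17.02 = 2.77 percentage points.

2.77 percentage points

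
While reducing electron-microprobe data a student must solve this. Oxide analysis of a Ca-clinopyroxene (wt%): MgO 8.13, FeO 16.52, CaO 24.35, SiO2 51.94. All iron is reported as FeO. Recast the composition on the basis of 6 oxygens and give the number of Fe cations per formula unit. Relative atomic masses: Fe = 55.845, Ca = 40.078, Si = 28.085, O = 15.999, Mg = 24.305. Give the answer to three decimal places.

MgO (M=40.304): mol = 0.20172; Mg = 0.20172, O = 0.20172.
FeO (M=71.844): mol = 0.22994; Fe = 0.22994, O = 0.22994.
CaO (M=56.077): mol = 0.43422; Ca = 0.43422, O = 0.43422.
SiO2 (M=60.083): mol = 0.86447; Si = 0.86447, O = 1.72894.
ΣO = 2.59482; factor = 6/ΣO = 2.31230.
Fe apfu = 0.22994 × 2.31230 = 0.532.

0.532 Fe apfu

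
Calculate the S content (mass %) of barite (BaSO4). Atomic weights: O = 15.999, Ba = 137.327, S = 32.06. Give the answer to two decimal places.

13.74 mass %

Molar mass of BaSO4: 1·137.327 + 1·32.06 + 4·15.999 = 233.383 g/mol.
Mass of S per formula unit: 1 × 32.06 = 32.060 g.
Weight fraction S = 32.060 / 233.383 = 0.1374.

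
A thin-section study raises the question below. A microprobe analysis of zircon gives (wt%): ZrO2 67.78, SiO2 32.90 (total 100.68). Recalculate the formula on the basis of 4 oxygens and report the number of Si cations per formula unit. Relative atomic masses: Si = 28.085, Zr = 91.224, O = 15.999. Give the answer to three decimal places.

67.78 wt% ZrO2 ÷ 123.222 g/mol = 0.55006 mol, giving 0.55006 Zr and 1.10012 O.
32.90 wt% SiO2 ÷ 60.083 g/mol = 0.54758 mol, giving 0.54758 Si and 1.09516 O.
Oxygen sums to 2.19528; scaling by 4/2.19528 = 1.82209 puts the formula on 4 O.
Si: 0.54758 × 1.82209 = 0.998 atoms per formula unit.

0.998 Si apfu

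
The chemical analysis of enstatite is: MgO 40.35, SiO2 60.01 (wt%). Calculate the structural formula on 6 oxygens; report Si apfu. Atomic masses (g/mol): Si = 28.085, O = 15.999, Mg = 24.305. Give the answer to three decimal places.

1.998 Si apfu

MgO: 40.35/40.304 = 1.00114 mol → 1.00114 mol Mg, 1.00114 mol O.
SiO2: 60.01/60.083 = 0.99879 mol → 0.99879 mol Si, 1.99758 mol O.
Total oxygen = 2.99872 mol. Normalization factor = 6/2.99872 = 2.00085.
Si per 6 O = 0.99879 × 2.00085 = 1.998.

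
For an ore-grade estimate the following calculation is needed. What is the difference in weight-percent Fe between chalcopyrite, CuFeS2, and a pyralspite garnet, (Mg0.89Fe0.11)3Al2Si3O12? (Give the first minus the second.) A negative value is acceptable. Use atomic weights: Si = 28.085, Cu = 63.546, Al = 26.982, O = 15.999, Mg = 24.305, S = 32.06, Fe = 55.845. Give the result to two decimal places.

M(CuFeS2) = 183.511 g/mol, so wt% Fe = 55.845/183.511 × 100 = 30.43%.
M((Mg0.89Fe0.11)3Al2Si3O12) = 413.530 g/mol, so wt% Fe = 18.429/413.530 × 100 = 4.46%.
30.43 − 4.46 = 25.97 pp.

25.97 percentage points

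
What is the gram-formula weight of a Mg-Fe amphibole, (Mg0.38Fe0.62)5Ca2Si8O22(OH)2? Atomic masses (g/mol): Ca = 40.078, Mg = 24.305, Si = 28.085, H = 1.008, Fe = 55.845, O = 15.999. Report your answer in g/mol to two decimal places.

910.13 g/mol

M = 1.90·24.305 + 3.10·55.845 + 2·40.078 + 8·28.085 + 24·15.999 + 2·1.008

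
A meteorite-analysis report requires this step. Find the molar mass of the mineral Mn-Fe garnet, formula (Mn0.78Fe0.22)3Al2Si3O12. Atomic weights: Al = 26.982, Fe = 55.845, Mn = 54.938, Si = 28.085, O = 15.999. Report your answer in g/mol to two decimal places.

Mn: 2.34 × 54.938 = 128.5549
Fe: 0.66 × 55.845 = 36.8577
Al: 2 × 26.982 = 53.9640
Si: 3 × 28.085 = 84.2550
O: 12 × 15.999 = 191.9880
Summing the contributions gives the formula mass.

495.62 g/mol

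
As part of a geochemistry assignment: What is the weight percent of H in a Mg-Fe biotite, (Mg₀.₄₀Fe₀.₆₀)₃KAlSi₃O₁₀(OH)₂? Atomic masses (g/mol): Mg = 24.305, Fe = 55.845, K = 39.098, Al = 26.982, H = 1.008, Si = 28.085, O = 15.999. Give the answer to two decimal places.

0.43 weight percent

Formula mass = 1.20*24.305 + 1.80*55.845 + 1*39.098 + 1*26.982 + 3*28.085 + 12*15.999 + 2*1.008 = 474.026 g/mol, of which 2.016 g is H.
So H makes up 2.016/474.026 = 0.0043 of the mass, i.e. 0.43%.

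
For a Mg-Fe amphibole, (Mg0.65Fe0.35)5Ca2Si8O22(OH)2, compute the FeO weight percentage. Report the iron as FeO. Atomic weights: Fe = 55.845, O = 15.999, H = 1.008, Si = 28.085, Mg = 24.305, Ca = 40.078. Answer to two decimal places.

14.49 wt%

Molar mass of (Mg0.65Fe0.35)5Ca2Si8O22(OH)2 = 3.25*24.305 + 1.75*55.845 + 2*40.078 + 8*28.085 + 24*15.999 + 2*1.008 = 867.548 g/mol.
Each formula unit contains 1.75 Fe, equivalent to 1.75/1 = 1.7500 mol FeO.
M(FeO) = 1×55.845 + 1×15.999 = 71.844 g/mol.
Mass of FeO per formula unit = 1.7500 × 71.844 = 125.727 g.
FeO wt% = 125.727 / 867.548 × 100 = 14.49%.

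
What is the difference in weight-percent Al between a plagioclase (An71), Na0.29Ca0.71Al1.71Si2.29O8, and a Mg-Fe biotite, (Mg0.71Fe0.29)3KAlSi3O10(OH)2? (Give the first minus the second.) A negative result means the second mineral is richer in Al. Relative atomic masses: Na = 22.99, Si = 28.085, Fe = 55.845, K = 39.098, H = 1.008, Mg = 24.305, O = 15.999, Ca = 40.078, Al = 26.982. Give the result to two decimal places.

10.80 percentage points

Al in Na0.29Ca0.71Al1.71Si2.29O8: molar mass 273.568 g/mol; 1.71×26.982 = 46.139 g → 16.87 wt%.
Al in (Mg0.71Fe0.29)3KAlSi3O10(OH)2: molar mass 444.694 g/mol; 1×26.982 = 26.982 g → 6.07 wt%.
Difference = 16.87 − 6.07 = 10.80 percentage points.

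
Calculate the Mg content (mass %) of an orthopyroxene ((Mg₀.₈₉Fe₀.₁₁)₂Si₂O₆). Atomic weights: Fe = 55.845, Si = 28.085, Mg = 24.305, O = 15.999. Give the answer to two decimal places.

20.83 mass %

Molar mass of (Mg₀.₈₉Fe₀.₁₁)₂Si₂O₆: 1.78·24.305 + 0.22·55.845 + 2·28.085 + 6·15.999 = 207.713 g/mol.
Mass of Mg per formula unit: 1.78 × 24.305 = 43.263 g.
Weight fraction Mg = 43.263 / 207.713 = 0.2083.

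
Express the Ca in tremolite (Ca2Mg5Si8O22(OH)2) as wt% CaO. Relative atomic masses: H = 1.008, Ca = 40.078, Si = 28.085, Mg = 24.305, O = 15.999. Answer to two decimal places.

13.81 wt%

M(Ca2Mg5Si8O22(OH)2) = 812.353 g/mol; M(CaO) = 56.077 g/mol.
Moles CaO per formula unit = 2 Ca ÷ 1 = 2.0000.
CaO fraction = (2.0000 × 56.077) / 812.353 = 112.154/812.353 = 0.1381.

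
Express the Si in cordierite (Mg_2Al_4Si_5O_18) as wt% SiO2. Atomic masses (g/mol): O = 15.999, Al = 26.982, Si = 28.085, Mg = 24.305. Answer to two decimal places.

51.36 wt%

M(Mg_2Al_4Si_5O_18) = 584.945 g/mol; M(SiO2) = 60.083 g/mol.
Moles SiO2 per formula unit = 5 Si ÷ 1 = 5.0000.
SiO2 fraction = (5.0000 × 60.083) / 584.945 = 300.415/584.945 = 0.5136.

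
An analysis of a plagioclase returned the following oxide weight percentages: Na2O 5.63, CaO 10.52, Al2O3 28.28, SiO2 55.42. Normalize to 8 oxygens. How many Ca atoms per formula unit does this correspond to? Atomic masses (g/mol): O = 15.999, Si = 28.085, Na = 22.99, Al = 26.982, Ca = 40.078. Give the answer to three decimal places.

5.63 wt% Na2O ÷ 61.979 g/mol = 0.09084 mol, giving 0.18168 Na and 0.09084 O.
10.52 wt% CaO ÷ 56.077 g/mol = 0.18760 mol, giving 0.18760 Ca and 0.18760 O.
28.28 wt% Al2O3 ÷ 101.961 g/mol = 0.27736 mol, giving 0.55472 Al and 0.83208 O.
55.42 wt% SiO2 ÷ 60.083 g/mol = 0.92239 mol, giving 0.92239 Si and 1.84478 O.
Oxygen sums to 2.95530; scaling by 8/2.95530 = 2.70700 puts the formula on 8 O.
Ca: 0.18760 × 2.70700 = 0.508 atoms per formula unit.

0.508 Ca apfu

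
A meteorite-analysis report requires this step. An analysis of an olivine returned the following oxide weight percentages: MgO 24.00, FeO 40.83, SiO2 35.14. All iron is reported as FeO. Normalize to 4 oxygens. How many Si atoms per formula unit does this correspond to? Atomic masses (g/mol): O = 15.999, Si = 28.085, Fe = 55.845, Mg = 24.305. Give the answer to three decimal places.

24.00 wt% MgO ÷ 40.304 g/mol = 0.59547 mol, giving 0.59547 Mg and 0.59547 O.
40.83 wt% FeO ÷ 71.844 g/mol = 0.56831 mol, giving 0.56831 Fe and 0.56831 O.
35.14 wt% SiO2 ÷ 60.083 g/mol = 0.58486 mol, giving 0.58486 Si and 1.16972 O.
Oxygen sums to 2.33350; scaling by 4/2.33350 = 1.71416 puts the formula on 4 O.
Si: 0.58486 × 1.71416 = 1.003 atoms per formula unit.

1.003 Si apfu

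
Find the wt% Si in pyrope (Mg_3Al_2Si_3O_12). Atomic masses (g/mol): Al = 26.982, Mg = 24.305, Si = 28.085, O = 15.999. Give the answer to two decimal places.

20.90 weight percent

Formula mass = 3*24.305 + 2*26.982 + 3*28.085 + 12*15.999 = 403.122 g/mol, of which 84.255 g is Si.
So Si makes up 84.255/403.122 = 0.2090 of the mass, i.e. 20.90%.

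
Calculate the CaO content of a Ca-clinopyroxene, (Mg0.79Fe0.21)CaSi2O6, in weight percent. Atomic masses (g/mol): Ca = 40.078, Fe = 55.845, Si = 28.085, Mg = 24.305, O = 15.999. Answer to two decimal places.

M((Mg0.79Fe0.21)CaSi2O6) = 223.170 g/mol; M(CaO) = 56.077 g/mol.
Moles CaO per formula unit = 1 Ca ÷ 1 = 1.0000.
CaO fraction = (1.0000 × 56.077) / 223.170 = 56.077/223.170 = 0.2513.

25.13 wt%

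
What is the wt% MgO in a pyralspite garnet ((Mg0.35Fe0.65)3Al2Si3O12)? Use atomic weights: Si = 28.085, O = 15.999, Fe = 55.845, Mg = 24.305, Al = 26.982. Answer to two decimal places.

9.11 wt%

M((Mg0.35Fe0.65)3Al2Si3O12) = 464.625 g/mol; M(MgO) = 40.304 g/mol.
Moles MgO per formula unit = 1.05 Mg ÷ 1 = 1.0500.
MgO fraction = (1.0500 × 40.304) / 464.625 = 42.319/464.625 = 0.0911.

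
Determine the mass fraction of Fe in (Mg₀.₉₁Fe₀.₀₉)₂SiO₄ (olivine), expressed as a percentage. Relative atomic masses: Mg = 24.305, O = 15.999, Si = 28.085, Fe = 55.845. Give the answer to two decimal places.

6.87 mass %

Formula mass = 1.82×24.305 + 0.18×55.845 + 1×28.085 + 4×15.999 = 146.368 g/mol, of which 10.052 g is Fe.
So Fe makes up 10.052/146.368 = 0.0687 of the mass, i.e. 6.87%.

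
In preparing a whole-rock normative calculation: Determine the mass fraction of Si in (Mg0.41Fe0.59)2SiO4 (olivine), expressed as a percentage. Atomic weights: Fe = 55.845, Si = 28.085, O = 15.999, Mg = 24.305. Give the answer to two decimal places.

15.79 wt%

M((Mg0.41Fe0.59)2SiO4) = 177.908 g/mol.
Si contributes 1 × 28.085 = 28.085 g per mole.
28.085/177.908 = 0.1579 → 15.79%.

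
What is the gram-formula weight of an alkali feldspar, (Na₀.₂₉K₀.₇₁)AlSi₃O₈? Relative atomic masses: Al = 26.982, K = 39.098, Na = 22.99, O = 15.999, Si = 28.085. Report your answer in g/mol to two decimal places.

Na: 0.29 × 22.99 = 6.6671
K: 0.71 × 39.098 = 27.7596
Al: 1 × 26.982 = 26.9820
Si: 3 × 28.085 = 84.2550
O: 8 × 15.999 = 127.9920
Summing the contributions gives the formula mass.

273.66 g/mol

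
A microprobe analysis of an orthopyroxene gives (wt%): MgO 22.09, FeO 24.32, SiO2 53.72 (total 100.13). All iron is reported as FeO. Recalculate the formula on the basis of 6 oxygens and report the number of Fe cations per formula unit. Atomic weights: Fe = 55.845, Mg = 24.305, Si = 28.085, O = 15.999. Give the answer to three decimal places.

22.09 wt% MgO ÷ 40.304 g/mol = 0.54808 mol, giving 0.54808 Mg and 0.54808 O.
24.32 wt% FeO ÷ 71.844 g/mol = 0.33851 mol, giving 0.33851 Fe and 0.33851 O.
53.72 wt% SiO2 ÷ 60.083 g/mol = 0.89410 mol, giving 0.89410 Si and 1.78820 O.
Oxygen sums to 2.67479; scaling by 6/2.67479 = 2.24317 puts the formula on 6 O.
Fe: 0.33851 × 2.24317 = 0.759 atoms per formula unit.

0.759 Fe apfu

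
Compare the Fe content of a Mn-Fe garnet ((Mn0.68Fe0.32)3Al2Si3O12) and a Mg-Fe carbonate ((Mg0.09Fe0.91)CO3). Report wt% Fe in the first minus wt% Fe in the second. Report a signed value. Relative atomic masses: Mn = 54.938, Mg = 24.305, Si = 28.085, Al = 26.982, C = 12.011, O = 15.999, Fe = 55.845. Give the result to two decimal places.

M((Mn0.68Fe0.32)3Al2Si3O12) = 495.892 g/mol, so wt% Fe = 53.611/495.892 × 100 = 10.81%.
M((Mg0.09Fe0.91)CO3) = 113.014 g/mol, so wt% Fe = 50.819/113.014 × 100 = 44.97%.
10.81 − 44.97 = -34.16 pp.

-34.16 percentage points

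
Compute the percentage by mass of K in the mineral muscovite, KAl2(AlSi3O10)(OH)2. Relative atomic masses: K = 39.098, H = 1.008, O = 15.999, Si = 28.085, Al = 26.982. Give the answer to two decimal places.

Molar mass of KAl2(AlSi3O10)(OH)2: 1·39.098 + 3·26.982 + 3·28.085 + 12·15.999 + 2·1.008 = 398.303 g/mol.
Mass of K per formula unit: 1 × 39.098 = 39.098 g.
Weight fraction K = 39.098 / 398.303 = 0.0982.

9.82 mass %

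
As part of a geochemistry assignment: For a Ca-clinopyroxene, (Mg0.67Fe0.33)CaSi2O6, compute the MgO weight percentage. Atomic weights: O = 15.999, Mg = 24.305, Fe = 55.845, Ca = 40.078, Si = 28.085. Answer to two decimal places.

M((Mg0.67Fe0.33)CaSi2O6) = 226.955 g/mol; M(MgO) = 40.304 g/mol.
Moles MgO per formula unit = 0.67 Mg ÷ 1 = 0.6700.
MgO fraction = (0.6700 × 40.304) / 226.955 = 27.004/226.955 = 0.1190.

11.90 wt%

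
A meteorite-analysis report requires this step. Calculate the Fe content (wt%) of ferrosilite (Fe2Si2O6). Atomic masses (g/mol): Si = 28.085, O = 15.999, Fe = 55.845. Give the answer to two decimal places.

Formula mass = 2×55.845 + 2×28.085 + 6×15.999 = 263.854 g/mol, of which 111.690 g is Fe.
So Fe makes up 111.690/263.854 = 0.4233 of the mass, i.e. 42.33%.

42.33 wt%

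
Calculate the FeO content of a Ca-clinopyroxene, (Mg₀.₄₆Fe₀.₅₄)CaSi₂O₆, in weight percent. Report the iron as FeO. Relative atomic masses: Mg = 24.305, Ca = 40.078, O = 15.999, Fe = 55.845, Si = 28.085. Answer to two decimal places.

Formula mass = 233.579 g/mol.
0.54 Fe → 0.5400 mol FeO per formula unit; M(FeO) = 71.844, so FeO mass = 38.796 g.
38.796/233.579 × 100 = 16.61 wt%.

16.61 wt%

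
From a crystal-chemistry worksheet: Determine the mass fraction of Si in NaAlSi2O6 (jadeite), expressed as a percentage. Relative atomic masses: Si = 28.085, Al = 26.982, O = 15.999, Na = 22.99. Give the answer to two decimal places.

27.79 mass %

Formula mass = 1*22.99 + 1*26.982 + 2*28.085 + 6*15.999 = 202.136 g/mol, of which 56.170 g is Si.
So Si makes up 56.170/202.136 = 0.2779 of the mass, i.e. 27.79%.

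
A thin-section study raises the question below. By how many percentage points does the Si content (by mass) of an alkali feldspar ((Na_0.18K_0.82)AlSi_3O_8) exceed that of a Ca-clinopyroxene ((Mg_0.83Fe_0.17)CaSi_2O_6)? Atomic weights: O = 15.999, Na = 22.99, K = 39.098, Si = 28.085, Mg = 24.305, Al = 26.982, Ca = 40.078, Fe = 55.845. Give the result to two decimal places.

5.28 percentage points

First mineral: 84.255 g Si in 275.428 g formula = 30.59 wt% Si.
Second mineral: 56.170 g Si in 221.909 g formula = 25.31 wt% Si.
30.59% − 25.31% gives a difference of 5.28 percentage points.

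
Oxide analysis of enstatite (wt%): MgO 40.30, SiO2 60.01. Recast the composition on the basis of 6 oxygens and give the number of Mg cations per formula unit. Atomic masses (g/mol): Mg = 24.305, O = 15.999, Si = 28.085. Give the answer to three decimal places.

2.001 Mg apfu

40.30 wt% MgO ÷ 40.304 g/mol = 0.99990 mol, giving 0.99990 Mg and 0.99990 O.
60.01 wt% SiO2 ÷ 60.083 g/mol = 0.99879 mol, giving 0.99879 Si and 1.99758 O.
Oxygen sums to 2.99748; scaling by 6/2.99748 = 2.00168 puts the formula on 6 O.
Mg: 0.99990 × 2.00168 = 2.001 atoms per formula unit.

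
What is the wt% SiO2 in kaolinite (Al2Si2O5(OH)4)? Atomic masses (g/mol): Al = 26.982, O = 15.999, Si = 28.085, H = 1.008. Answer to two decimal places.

Molar mass of Al2Si2O5(OH)4 = 2×26.982 + 2×28.085 + 9×15.999 + 4×1.008 = 258.157 g/mol.
Each formula unit contains 2 Si, equivalent to 2/1 = 2.0000 mol SiO2.
M(SiO2) = 1×28.085 + 2×15.999 = 60.083 g/mol.
Mass of SiO2 per formula unit = 2.0000 × 60.083 = 120.166 g.
SiO2 wt% = 120.166 / 258.157 × 100 = 46.55%.

46.55 wt%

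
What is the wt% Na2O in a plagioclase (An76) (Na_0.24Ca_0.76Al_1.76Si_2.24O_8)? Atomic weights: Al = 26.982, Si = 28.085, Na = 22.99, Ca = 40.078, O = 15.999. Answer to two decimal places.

Molar mass of Na_0.24Ca_0.76Al_1.76Si_2.24O_8 = 0.24×22.99 + 0.76×40.078 + 1.76×26.982 + 2.24×28.085 + 8×15.999 = 274.368 g/mol.
Each formula unit contains 0.24 Na, equivalent to 0.24/2 = 0.1200 mol Na2O.
M(Na2O) = 2×22.99 + 1×15.999 = 61.979 g/mol.
Mass of Na2O per formula unit = 0.1200 × 61.979 = 7.437 g.
Na2O wt% = 7.437 / 274.368 × 100 = 2.71%.

2.71 wt%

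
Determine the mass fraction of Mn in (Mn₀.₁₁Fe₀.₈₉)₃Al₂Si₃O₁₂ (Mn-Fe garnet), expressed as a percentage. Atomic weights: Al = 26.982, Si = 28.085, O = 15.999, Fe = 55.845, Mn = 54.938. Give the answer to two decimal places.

3.64 weight percent

Molar mass of (Mn₀.₁₁Fe₀.₈₉)₃Al₂Si₃O₁₂: 0.33×54.938 + 2.67×55.845 + 2×26.982 + 3×28.085 + 12×15.999 = 497.443 g/mol.
Mass of Mn per formula unit: 0.33 × 54.938 = 18.130 g.
Weight fraction Mn = 18.130 / 497.443 = 0.0364.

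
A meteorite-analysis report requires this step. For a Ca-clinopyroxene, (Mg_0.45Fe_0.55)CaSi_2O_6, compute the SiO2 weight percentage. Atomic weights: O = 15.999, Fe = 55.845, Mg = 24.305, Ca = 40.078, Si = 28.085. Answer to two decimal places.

Formula mass = 233.894 g/mol.
2 Si → 2.0000 mol SiO2 per formula unit; M(SiO2) = 60.083, so SiO2 mass = 120.166 g.
120.166/233.894 × 100 = 51.38 wt%.

51.38 wt%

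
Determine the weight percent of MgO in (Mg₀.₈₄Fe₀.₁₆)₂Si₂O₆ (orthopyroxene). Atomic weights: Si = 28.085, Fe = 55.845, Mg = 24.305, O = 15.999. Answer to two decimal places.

32.11 wt%

Molar mass of (Mg₀.₈₄Fe₀.₁₆)₂Si₂O₆ = 1.68·24.305 + 0.32·55.845 + 2·28.085 + 6·15.999 = 210.867 g/mol.
Each formula unit contains 1.68 Mg, equivalent to 1.68/1 = 1.6800 mol MgO.
M(MgO) = 1×24.305 + 1×15.999 = 40.304 g/mol.
Mass of MgO per formula unit = 1.6800 × 40.304 = 67.711 g.
MgO wt% = 67.711 / 210.867 × 100 = 32.11%.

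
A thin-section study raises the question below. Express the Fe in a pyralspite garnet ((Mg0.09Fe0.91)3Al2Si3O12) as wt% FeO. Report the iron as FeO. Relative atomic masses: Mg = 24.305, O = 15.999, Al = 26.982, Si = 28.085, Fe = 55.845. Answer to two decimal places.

40.09 wt%

Molar mass of (Mg0.09Fe0.91)3Al2Si3O12 = 0.27×24.305 + 2.73×55.845 + 2×26.982 + 3×28.085 + 12×15.999 = 489.226 g/mol.
Each formula unit contains 2.73 Fe, equivalent to 2.73/1 = 2.7300 mol FeO.
M(FeO) = 1×55.845 + 1×15.999 = 71.844 g/mol.
Mass of FeO per formula unit = 2.7300 × 71.844 = 196.134 g.
FeO wt% = 196.134 / 489.226 × 100 = 40.09%.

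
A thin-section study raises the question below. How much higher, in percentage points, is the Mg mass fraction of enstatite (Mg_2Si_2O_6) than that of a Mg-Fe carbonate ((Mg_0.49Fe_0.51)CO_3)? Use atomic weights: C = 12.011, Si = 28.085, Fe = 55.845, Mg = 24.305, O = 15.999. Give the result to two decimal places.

Mg in Mg_2Si_2O_6: molar mass 200.774 g/mol; 2×24.305 = 48.610 g → 24.21 wt%.
Mg in (Mg_0.49Fe_0.51)CO_3: molar mass 100.398 g/mol; 0.49×24.305 = 11.909 g → 11.86 wt%.
Difference = 24.21 − 11.86 = 12.35 percentage points.

12.35 percentage points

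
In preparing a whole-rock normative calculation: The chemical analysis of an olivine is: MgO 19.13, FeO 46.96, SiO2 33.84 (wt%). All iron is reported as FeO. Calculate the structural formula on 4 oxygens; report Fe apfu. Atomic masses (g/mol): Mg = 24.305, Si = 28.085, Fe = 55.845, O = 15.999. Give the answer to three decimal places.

1.160 Fe apfu

MgO (M=40.304): mol = 0.47464; Mg = 0.47464, O = 0.47464.
FeO (M=71.844): mol = 0.65364; Fe = 0.65364, O = 0.65364.
SiO2 (M=60.083): mol = 0.56322; Si = 0.56322, O = 1.12644.
ΣO = 2.25472; factor = 4/ΣO = 1.77406.
Fe apfu = 0.65364 × 1.77406 = 1.160.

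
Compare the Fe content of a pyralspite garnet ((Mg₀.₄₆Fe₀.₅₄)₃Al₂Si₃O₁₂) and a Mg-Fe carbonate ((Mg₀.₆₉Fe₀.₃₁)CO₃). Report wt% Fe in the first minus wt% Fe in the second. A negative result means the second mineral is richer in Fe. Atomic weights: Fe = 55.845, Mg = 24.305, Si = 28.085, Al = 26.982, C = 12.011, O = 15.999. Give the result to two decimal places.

M((Mg₀.₄₆Fe₀.₅₄)₃Al₂Si₃O₁₂) = 454.217 g/mol, so wt% Fe = 90.469/454.217 × 100 = 19.92%.
M((Mg₀.₆₉Fe₀.₃₁)CO₃) = 94.090 g/mol, so wt% Fe = 17.312/94.090 × 100 = 18.40%.
19.92 − 18.40 = 1.52 pp.

1.52 percentage points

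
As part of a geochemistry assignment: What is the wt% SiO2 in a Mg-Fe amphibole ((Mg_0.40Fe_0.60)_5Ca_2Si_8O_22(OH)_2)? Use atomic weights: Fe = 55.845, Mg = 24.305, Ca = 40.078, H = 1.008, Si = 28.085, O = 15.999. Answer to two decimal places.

53.00 wt%

Molar mass of (Mg_0.40Fe_0.60)_5Ca_2Si_8O_22(OH)_2 = 2×24.305 + 3×55.845 + 2×40.078 + 8×28.085 + 24×15.999 + 2×1.008 = 906.973 g/mol.
Each formula unit contains 8 Si, equivalent to 8/1 = 8.0000 mol SiO2.
M(SiO2) = 1×28.085 + 2×15.999 = 60.083 g/mol.
Mass of SiO2 per formula unit = 8.0000 × 60.083 = 480.664 g.
SiO2 wt% = 480.664 / 906.973 × 100 = 53.00%.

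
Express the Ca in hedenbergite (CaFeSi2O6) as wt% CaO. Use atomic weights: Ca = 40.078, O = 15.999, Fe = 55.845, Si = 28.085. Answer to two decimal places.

M(CaFeSi2O6) = 248.087 g/mol; M(CaO) = 56.077 g/mol.
Moles CaO per formula unit = 1 Ca ÷ 1 = 1.0000.
CaO fraction = (1.0000 × 56.077) / 248.087 = 56.077/248.087 = 0.2260.

22.60 wt%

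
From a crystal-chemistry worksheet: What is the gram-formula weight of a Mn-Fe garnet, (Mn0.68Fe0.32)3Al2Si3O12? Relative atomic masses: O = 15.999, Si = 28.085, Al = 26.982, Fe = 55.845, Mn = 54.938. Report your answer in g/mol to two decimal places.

495.89 g/mol

The formula mass is the sum 2.04*54.938 + 0.96*55.845 + 2*26.982 + 3*28.085 + 12*15.999.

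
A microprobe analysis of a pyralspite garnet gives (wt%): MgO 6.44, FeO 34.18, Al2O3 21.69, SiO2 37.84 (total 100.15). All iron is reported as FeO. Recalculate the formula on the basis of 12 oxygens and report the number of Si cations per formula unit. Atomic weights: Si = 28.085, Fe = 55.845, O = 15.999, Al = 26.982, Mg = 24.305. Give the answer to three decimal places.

2.983 Si apfu

MgO (M=40.304): mol = 0.15979; Mg = 0.15979, O = 0.15979.
FeO (M=71.844): mol = 0.47575; Fe = 0.47575, O = 0.47575.
Al2O3 (M=101.961): mol = 0.21273; Al = 0.42546, O = 0.63819.
SiO2 (M=60.083): mol = 0.62980; Si = 0.62980, O = 1.25960.
ΣO = 2.53333; factor = 12/ΣO = 4.73685.
Si apfu = 0.62980 × 4.73685 = 2.983.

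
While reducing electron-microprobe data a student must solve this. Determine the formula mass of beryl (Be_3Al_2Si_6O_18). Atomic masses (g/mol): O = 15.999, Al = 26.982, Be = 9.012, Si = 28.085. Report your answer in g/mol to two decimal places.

537.49 g/mol

Be: 3 × 9.012 = 27.0360
Al: 2 × 26.982 = 53.9640
Si: 6 × 28.085 = 168.5100
O: 18 × 15.999 = 287.9820
Summing the contributions gives the formula mass.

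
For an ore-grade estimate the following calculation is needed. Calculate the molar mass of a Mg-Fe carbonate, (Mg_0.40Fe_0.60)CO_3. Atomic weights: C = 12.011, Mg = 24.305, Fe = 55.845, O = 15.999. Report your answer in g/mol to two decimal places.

103.24 g/mol

M = 0.40·24.305 + 0.60·55.845 + 1·12.011 + 3·15.999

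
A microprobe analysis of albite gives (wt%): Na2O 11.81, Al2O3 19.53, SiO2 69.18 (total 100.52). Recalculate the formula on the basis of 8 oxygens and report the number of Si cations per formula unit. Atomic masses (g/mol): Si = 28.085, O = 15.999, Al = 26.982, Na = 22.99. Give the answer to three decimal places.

3.002 Si apfu

Na2O: 11.81/61.979 = 0.19055 mol → 0.38110 mol Na, 0.19055 mol O.
Al2O3: 19.53/101.961 = 0.19154 mol → 0.38308 mol Al, 0.57462 mol O.
SiO2: 69.18/60.083 = 1.15141 mol → 1.15141 mol Si, 2.30282 mol O.
Total oxygen = 3.06799 mol. Normalization factor = 8/3.06799 = 2.60757.
Si per 8 O = 1.15141 × 2.60757 = 3.002.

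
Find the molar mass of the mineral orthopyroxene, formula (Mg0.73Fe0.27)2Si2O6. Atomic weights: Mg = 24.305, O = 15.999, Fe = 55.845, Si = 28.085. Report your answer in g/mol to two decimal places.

The formula mass is the sum 1.46×24.305 + 0.54×55.845 + 2×28.085 + 6×15.999.

217.81 g/mol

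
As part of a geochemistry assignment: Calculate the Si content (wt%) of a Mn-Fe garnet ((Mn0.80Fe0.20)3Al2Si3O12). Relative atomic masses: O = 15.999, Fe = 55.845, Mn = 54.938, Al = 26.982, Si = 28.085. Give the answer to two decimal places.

Formula mass = 2.40*54.938 + 0.60*55.845 + 2*26.982 + 3*28.085 + 12*15.999 = 495.565 g/mol, of which 84.255 g is Si.
So Si makes up 84.255/495.565 = 0.1700 of the mass, i.e. 17.00%.

17.00 wt%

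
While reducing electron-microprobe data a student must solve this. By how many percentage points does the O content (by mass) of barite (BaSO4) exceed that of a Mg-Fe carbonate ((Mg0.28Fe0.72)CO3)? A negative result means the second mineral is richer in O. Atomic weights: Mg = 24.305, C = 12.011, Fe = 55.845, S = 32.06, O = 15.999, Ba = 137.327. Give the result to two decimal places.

-17.43 percentage points

First mineral: 63.996 g O in 233.383 g formula = 27.42 wt% O.
Second mineral: 47.997 g O in 107.022 g formula = 44.85 wt% O.
27.42% − 44.85% gives a difference of -17.43 percentage points.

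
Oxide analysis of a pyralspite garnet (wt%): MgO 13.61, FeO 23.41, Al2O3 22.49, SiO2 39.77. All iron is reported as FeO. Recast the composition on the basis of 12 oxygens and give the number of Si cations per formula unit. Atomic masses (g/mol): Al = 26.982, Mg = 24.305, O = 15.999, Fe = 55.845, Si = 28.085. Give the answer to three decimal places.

2.998 Si apfu

MgO (M=40.304): mol = 0.33768; Mg = 0.33768, O = 0.33768.
FeO (M=71.844): mol = 0.32584; Fe = 0.32584, O = 0.32584.
Al2O3 (M=101.961): mol = 0.22057; Al = 0.44114, O = 0.66171.
SiO2 (M=60.083): mol = 0.66192; Si = 0.66192, O = 1.32384.
ΣO = 2.64907; factor = 12/ΣO = 4.52989.
Si apfu = 0.66192 × 4.52989 = 2.998.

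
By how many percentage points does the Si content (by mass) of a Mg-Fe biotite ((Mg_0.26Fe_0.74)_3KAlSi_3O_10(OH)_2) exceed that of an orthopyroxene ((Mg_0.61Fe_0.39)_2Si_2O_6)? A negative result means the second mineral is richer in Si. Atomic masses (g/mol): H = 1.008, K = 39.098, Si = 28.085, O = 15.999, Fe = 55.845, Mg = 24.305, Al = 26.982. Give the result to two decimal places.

Si in (Mg_0.26Fe_0.74)_3KAlSi_3O_10(OH)_2: molar mass 487.273 g/mol; 3×28.085 = 84.255 g → 17.29 wt%.
Si in (Mg_0.61Fe_0.39)_2Si_2O_6: molar mass 225.375 g/mol; 2×28.085 = 56.170 g → 24.92 wt%.
Difference = 17.29 − 24.92 = -7.63 percentage points.

-7.63 percentage points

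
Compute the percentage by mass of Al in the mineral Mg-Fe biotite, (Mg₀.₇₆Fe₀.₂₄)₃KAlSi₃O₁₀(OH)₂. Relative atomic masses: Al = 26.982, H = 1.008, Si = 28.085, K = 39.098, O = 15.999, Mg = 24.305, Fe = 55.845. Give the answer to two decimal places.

M((Mg₀.₇₆Fe₀.₂₄)₃KAlSi₃O₁₀(OH)₂) = 439.963 g/mol.
Al contributes 1 × 26.982 = 26.982 g per mole.
26.982/439.963 = 0.0613 → 6.13%.

6.13 wt%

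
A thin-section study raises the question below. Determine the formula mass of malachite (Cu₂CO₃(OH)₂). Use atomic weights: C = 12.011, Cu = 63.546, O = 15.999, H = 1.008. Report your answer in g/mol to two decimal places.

Cu: 2 × 63.546 = 127.0920
C: 1 × 12.011 = 12.0110
O: 5 × 15.999 = 79.9950
H: 2 × 1.008 = 2.0160
Summing the contributions gives the formula mass.

221.11 g/mol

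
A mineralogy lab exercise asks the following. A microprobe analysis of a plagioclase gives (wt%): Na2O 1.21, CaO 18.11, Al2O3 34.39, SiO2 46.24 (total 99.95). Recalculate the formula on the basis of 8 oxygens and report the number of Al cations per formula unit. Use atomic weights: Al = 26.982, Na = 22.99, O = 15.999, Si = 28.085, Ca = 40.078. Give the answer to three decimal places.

Na2O: 1.21/61.979 = 0.01952 mol → 0.03904 mol Na, 0.01952 mol O.
CaO: 18.11/56.077 = 0.32295 mol → 0.32295 mol Ca, 0.32295 mol O.
Al2O3: 34.39/101.961 = 0.33729 mol → 0.67458 mol Al, 1.01187 mol O.
SiO2: 46.24/60.083 = 0.76960 mol → 0.76960 mol Si, 1.53920 mol O.
Total oxygen = 2.89354 mol. Normalization factor = 8/2.89354 = 2.76478.
Al per 8 O = 0.67458 × 2.76478 = 1.865.

1.865 Al apfu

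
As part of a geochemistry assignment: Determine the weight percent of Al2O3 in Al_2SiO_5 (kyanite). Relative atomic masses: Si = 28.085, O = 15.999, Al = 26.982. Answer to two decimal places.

62.92 wt%

Molar mass of Al_2SiO_5 = 2×26.982 + 1×28.085 + 5×15.999 = 162.044 g/mol.
Each formula unit contains 2 Al, equivalent to 2/2 = 1.0000 mol Al2O3.
M(Al2O3) = 2×26.982 + 3×15.999 = 101.961 g/mol.
Mass of Al2O3 per formula unit = 1.0000 × 101.961 = 101.961 g.
Al2O3 wt% = 101.961 / 162.044 × 100 = 62.92%.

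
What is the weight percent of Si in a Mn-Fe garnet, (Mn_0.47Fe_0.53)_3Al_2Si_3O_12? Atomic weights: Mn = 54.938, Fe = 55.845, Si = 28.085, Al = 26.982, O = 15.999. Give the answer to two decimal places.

M((Mn_0.47Fe_0.53)_3Al_2Si_3O_12) = 496.463 g/mol.
Si contributes 3 × 28.085 = 84.255 g per mole.
84.255/496.463 = 0.1697 → 16.97%.

16.97 mass %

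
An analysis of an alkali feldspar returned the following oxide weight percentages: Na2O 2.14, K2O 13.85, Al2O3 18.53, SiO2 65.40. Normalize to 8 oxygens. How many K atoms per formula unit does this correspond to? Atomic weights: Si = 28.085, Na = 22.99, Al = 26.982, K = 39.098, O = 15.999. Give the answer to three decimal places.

0.810 K apfu

Na2O: 2.14/61.979 = 0.03453 mol → 0.06906 mol Na, 0.03453 mol O.
K2O: 13.85/94.195 = 0.14704 mol → 0.29408 mol K, 0.14704 mol O.
Al2O3: 18.53/101.961 = 0.18174 mol → 0.36348 mol Al, 0.54522 mol O.
SiO2: 65.40/60.083 = 1.08849 mol → 1.08849 mol Si, 2.17698 mol O.
Total oxygen = 2.90377 mol. Normalization factor = 8/2.90377 = 2.75504.
K per 8 O = 0.29408 × 2.75504 = 0.810.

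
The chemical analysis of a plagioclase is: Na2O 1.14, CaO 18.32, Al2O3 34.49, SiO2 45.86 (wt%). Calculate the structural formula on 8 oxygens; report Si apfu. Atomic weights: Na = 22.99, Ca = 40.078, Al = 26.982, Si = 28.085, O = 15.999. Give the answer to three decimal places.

2.115 Si apfu

Na2O: 1.14/61.979 = 0.01839 mol → 0.03678 mol Na, 0.01839 mol O.
CaO: 18.32/56.077 = 0.32669 mol → 0.32669 mol Ca, 0.32669 mol O.
Al2O3: 34.49/101.961 = 0.33827 mol → 0.67654 mol Al, 1.01481 mol O.
SiO2: 45.86/60.083 = 0.76328 mol → 0.76328 mol Si, 1.52656 mol O.
Total oxygen = 2.88645 mol. Normalization factor = 8/2.88645 = 2.77157.
Si per 8 O = 0.76328 × 2.77157 = 2.115.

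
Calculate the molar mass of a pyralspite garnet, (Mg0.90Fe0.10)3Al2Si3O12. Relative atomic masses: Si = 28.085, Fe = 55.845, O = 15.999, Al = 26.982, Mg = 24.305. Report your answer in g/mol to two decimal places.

M = 2.70(24.305) + 0.30(55.845) + 2(26.982) + 3(28.085) + 12(15.999)

412.58 g/mol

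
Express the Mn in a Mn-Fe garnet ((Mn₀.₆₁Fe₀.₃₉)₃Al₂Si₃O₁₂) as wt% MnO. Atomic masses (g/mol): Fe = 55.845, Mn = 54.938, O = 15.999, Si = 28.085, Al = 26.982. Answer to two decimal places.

26.17 wt%

M((Mn₀.₆₁Fe₀.₃₉)₃Al₂Si₃O₁₂) = 496.082 g/mol; M(MnO) = 70.937 g/mol.
Moles MnO per formula unit = 1.83 Mn ÷ 1 = 1.8300.
MnO fraction = (1.8300 × 70.937) / 496.082 = 129.815/496.082 = 0.2617.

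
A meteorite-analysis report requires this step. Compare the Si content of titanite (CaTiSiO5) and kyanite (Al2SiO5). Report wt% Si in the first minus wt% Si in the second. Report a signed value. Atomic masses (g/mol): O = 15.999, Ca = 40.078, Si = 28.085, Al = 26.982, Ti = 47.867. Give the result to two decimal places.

First mineral: 28.085 g Si in 196.025 g formula = 14.33 wt% Si.
Second mineral: 28.085 g Si in 162.044 g formula = 17.33 wt% Si.
14.33% − 17.33% gives a difference of -3.00 percentage points.

-3.00 percentage points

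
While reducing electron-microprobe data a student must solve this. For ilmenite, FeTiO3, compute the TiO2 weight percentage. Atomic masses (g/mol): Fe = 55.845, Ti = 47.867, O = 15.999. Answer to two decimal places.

52.64 wt%

Molar mass of FeTiO3 = 1×55.845 + 1×47.867 + 3×15.999 = 151.709 g/mol.
Each formula unit contains 1 Ti, equivalent to 1/1 = 1.0000 mol TiO2.
M(TiO2) = 1×47.867 + 2×15.999 = 79.865 g/mol.
Mass of TiO2 per formula unit = 1.0000 × 79.865 = 79.865 g.
TiO2 wt% = 79.865 / 151.709 × 100 = 52.64%.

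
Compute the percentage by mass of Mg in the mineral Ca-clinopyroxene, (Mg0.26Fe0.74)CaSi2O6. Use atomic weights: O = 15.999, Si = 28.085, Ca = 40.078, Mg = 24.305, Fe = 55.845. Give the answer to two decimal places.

2.63 mass %

M((Mg0.26Fe0.74)CaSi2O6) = 239.887 g/mol.
Mg contributes 0.26 × 24.305 = 6.319 g per mole.
6.319/239.887 = 0.0263 → 2.63%.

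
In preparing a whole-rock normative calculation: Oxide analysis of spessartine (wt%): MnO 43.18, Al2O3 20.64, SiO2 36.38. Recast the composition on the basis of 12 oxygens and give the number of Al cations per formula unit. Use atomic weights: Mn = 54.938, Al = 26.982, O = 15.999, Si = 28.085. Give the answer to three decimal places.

2.002 Al apfu

43.18 wt% MnO ÷ 70.937 g/mol = 0.60871 mol, giving 0.60871 Mn and 0.60871 O.
20.64 wt% Al2O3 ÷ 101.961 g/mol = 0.20243 mol, giving 0.40486 Al and 0.60729 O.
36.38 wt% SiO2 ÷ 60.083 g/mol = 0.60550 mol, giving 0.60550 Si and 1.21100 O.
Oxygen sums to 2.42700; scaling by 12/2.42700 = 4.94438 puts the formula on 12 O.
Al: 0.40486 × 4.94438 = 2.002 atoms per formula unit.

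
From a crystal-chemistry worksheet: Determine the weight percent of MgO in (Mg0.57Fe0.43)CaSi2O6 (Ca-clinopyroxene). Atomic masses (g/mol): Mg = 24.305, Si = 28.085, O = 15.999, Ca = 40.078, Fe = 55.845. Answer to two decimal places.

9.98 wt%

M((Mg0.57Fe0.43)CaSi2O6) = 230.109 g/mol; M(MgO) = 40.304 g/mol.
Moles MgO per formula unit = 0.57 Mg ÷ 1 = 0.5700.
MgO fraction = (0.5700 × 40.304) / 230.109 = 22.973/230.109 = 0.0998.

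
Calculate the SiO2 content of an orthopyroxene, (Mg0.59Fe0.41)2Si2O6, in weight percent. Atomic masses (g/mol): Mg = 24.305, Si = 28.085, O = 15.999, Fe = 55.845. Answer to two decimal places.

53.02 wt%

Formula mass = 226.637 g/mol.
2 Si → 2.0000 mol SiO2 per formula unit; M(SiO2) = 60.083, so SiO2 mass = 120.166 g.
120.166/226.637 × 100 = 53.02 wt%.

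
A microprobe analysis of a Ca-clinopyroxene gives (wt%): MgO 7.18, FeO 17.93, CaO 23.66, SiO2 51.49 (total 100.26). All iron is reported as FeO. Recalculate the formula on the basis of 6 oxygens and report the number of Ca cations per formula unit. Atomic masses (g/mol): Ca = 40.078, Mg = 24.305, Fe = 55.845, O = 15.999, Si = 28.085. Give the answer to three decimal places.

MgO: 7.18/40.304 = 0.17815 mol → 0.17815 mol Mg, 0.17815 mol O.
FeO: 17.93/71.844 = 0.24957 mol → 0.24957 mol Fe, 0.24957 mol O.
CaO: 23.66/56.077 = 0.42192 mol → 0.42192 mol Ca, 0.42192 mol O.
SiO2: 51.49/60.083 = 0.85698 mol → 0.85698 mol Si, 1.71396 mol O.
Total oxygen = 2.56360 mol. Normalization factor = 6/2.56360 = 2.34046.
Ca per 6 O = 0.42192 × 2.34046 = 0.987.

0.987 Ca apfu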